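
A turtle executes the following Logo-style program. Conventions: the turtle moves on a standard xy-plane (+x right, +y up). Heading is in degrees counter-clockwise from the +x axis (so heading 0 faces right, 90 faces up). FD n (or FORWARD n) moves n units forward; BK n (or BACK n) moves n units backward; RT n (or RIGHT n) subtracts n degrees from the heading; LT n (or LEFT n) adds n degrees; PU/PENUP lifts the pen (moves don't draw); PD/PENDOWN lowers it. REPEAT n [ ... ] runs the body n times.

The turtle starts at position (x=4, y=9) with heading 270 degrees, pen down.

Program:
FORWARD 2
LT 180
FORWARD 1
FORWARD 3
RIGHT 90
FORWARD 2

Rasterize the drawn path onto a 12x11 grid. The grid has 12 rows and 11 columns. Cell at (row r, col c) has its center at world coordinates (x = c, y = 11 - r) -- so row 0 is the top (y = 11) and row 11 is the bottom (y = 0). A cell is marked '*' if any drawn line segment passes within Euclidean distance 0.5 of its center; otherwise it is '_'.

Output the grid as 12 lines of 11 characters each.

Segment 0: (4,9) -> (4,7)
Segment 1: (4,7) -> (4,8)
Segment 2: (4,8) -> (4,11)
Segment 3: (4,11) -> (6,11)

Answer: ____***____
____*______
____*______
____*______
____*______
___________
___________
___________
___________
___________
___________
___________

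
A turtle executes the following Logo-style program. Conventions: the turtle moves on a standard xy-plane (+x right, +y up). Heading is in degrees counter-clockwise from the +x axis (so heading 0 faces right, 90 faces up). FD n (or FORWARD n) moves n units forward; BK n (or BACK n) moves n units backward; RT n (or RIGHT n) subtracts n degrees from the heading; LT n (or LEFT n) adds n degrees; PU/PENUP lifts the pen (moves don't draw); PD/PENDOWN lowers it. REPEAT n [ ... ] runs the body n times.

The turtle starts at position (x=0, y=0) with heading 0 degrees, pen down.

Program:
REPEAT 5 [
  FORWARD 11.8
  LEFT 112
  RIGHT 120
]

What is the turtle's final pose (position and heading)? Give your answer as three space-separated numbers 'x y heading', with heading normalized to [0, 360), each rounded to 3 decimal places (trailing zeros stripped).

Executing turtle program step by step:
Start: pos=(0,0), heading=0, pen down
REPEAT 5 [
  -- iteration 1/5 --
  FD 11.8: (0,0) -> (11.8,0) [heading=0, draw]
  LT 112: heading 0 -> 112
  RT 120: heading 112 -> 352
  -- iteration 2/5 --
  FD 11.8: (11.8,0) -> (23.485,-1.642) [heading=352, draw]
  LT 112: heading 352 -> 104
  RT 120: heading 104 -> 344
  -- iteration 3/5 --
  FD 11.8: (23.485,-1.642) -> (34.828,-4.895) [heading=344, draw]
  LT 112: heading 344 -> 96
  RT 120: heading 96 -> 336
  -- iteration 4/5 --
  FD 11.8: (34.828,-4.895) -> (45.608,-9.694) [heading=336, draw]
  LT 112: heading 336 -> 88
  RT 120: heading 88 -> 328
  -- iteration 5/5 --
  FD 11.8: (45.608,-9.694) -> (55.615,-15.947) [heading=328, draw]
  LT 112: heading 328 -> 80
  RT 120: heading 80 -> 320
]
Final: pos=(55.615,-15.947), heading=320, 5 segment(s) drawn

Answer: 55.615 -15.947 320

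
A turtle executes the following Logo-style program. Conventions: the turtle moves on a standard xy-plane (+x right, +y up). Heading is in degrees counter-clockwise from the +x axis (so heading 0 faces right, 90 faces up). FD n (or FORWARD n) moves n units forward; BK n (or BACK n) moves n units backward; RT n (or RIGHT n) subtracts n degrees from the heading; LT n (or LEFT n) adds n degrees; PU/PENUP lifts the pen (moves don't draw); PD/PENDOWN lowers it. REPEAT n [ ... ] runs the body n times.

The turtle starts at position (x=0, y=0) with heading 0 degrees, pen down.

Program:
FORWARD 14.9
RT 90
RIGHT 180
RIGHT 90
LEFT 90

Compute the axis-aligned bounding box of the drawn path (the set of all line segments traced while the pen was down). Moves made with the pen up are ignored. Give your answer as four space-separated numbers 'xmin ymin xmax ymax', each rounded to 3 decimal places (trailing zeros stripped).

Executing turtle program step by step:
Start: pos=(0,0), heading=0, pen down
FD 14.9: (0,0) -> (14.9,0) [heading=0, draw]
RT 90: heading 0 -> 270
RT 180: heading 270 -> 90
RT 90: heading 90 -> 0
LT 90: heading 0 -> 90
Final: pos=(14.9,0), heading=90, 1 segment(s) drawn

Segment endpoints: x in {0, 14.9}, y in {0}
xmin=0, ymin=0, xmax=14.9, ymax=0

Answer: 0 0 14.9 0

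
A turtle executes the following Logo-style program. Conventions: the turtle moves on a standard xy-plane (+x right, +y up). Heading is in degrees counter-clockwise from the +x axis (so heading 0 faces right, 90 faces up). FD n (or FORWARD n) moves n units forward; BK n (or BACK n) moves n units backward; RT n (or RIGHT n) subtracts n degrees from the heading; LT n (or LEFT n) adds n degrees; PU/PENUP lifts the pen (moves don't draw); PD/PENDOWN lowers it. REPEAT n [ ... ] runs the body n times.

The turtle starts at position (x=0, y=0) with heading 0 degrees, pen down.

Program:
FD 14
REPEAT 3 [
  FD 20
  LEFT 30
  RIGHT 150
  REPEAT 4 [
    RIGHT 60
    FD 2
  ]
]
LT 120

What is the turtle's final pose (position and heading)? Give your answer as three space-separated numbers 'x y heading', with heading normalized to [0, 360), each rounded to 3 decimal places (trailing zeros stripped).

Executing turtle program step by step:
Start: pos=(0,0), heading=0, pen down
FD 14: (0,0) -> (14,0) [heading=0, draw]
REPEAT 3 [
  -- iteration 1/3 --
  FD 20: (14,0) -> (34,0) [heading=0, draw]
  LT 30: heading 0 -> 30
  RT 150: heading 30 -> 240
  REPEAT 4 [
    -- iteration 1/4 --
    RT 60: heading 240 -> 180
    FD 2: (34,0) -> (32,0) [heading=180, draw]
    -- iteration 2/4 --
    RT 60: heading 180 -> 120
    FD 2: (32,0) -> (31,1.732) [heading=120, draw]
    -- iteration 3/4 --
    RT 60: heading 120 -> 60
    FD 2: (31,1.732) -> (32,3.464) [heading=60, draw]
    -- iteration 4/4 --
    RT 60: heading 60 -> 0
    FD 2: (32,3.464) -> (34,3.464) [heading=0, draw]
  ]
  -- iteration 2/3 --
  FD 20: (34,3.464) -> (54,3.464) [heading=0, draw]
  LT 30: heading 0 -> 30
  RT 150: heading 30 -> 240
  REPEAT 4 [
    -- iteration 1/4 --
    RT 60: heading 240 -> 180
    FD 2: (54,3.464) -> (52,3.464) [heading=180, draw]
    -- iteration 2/4 --
    RT 60: heading 180 -> 120
    FD 2: (52,3.464) -> (51,5.196) [heading=120, draw]
    -- iteration 3/4 --
    RT 60: heading 120 -> 60
    FD 2: (51,5.196) -> (52,6.928) [heading=60, draw]
    -- iteration 4/4 --
    RT 60: heading 60 -> 0
    FD 2: (52,6.928) -> (54,6.928) [heading=0, draw]
  ]
  -- iteration 3/3 --
  FD 20: (54,6.928) -> (74,6.928) [heading=0, draw]
  LT 30: heading 0 -> 30
  RT 150: heading 30 -> 240
  REPEAT 4 [
    -- iteration 1/4 --
    RT 60: heading 240 -> 180
    FD 2: (74,6.928) -> (72,6.928) [heading=180, draw]
    -- iteration 2/4 --
    RT 60: heading 180 -> 120
    FD 2: (72,6.928) -> (71,8.66) [heading=120, draw]
    -- iteration 3/4 --
    RT 60: heading 120 -> 60
    FD 2: (71,8.66) -> (72,10.392) [heading=60, draw]
    -- iteration 4/4 --
    RT 60: heading 60 -> 0
    FD 2: (72,10.392) -> (74,10.392) [heading=0, draw]
  ]
]
LT 120: heading 0 -> 120
Final: pos=(74,10.392), heading=120, 16 segment(s) drawn

Answer: 74 10.392 120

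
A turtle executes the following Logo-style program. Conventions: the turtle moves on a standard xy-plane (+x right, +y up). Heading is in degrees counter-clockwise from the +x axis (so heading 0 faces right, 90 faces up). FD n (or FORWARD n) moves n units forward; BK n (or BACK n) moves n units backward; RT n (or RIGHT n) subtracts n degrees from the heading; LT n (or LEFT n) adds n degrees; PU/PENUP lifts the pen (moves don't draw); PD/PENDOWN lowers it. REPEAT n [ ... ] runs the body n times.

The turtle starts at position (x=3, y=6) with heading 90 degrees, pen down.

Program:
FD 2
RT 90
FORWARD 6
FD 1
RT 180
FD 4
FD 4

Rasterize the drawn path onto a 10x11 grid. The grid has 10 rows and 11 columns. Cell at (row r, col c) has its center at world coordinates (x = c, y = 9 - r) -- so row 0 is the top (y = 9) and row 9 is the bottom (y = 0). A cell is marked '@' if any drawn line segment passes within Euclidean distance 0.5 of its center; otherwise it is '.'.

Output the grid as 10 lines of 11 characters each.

Answer: ...........
..@@@@@@@@@
...@.......
...@.......
...........
...........
...........
...........
...........
...........

Derivation:
Segment 0: (3,6) -> (3,8)
Segment 1: (3,8) -> (9,8)
Segment 2: (9,8) -> (10,8)
Segment 3: (10,8) -> (6,8)
Segment 4: (6,8) -> (2,8)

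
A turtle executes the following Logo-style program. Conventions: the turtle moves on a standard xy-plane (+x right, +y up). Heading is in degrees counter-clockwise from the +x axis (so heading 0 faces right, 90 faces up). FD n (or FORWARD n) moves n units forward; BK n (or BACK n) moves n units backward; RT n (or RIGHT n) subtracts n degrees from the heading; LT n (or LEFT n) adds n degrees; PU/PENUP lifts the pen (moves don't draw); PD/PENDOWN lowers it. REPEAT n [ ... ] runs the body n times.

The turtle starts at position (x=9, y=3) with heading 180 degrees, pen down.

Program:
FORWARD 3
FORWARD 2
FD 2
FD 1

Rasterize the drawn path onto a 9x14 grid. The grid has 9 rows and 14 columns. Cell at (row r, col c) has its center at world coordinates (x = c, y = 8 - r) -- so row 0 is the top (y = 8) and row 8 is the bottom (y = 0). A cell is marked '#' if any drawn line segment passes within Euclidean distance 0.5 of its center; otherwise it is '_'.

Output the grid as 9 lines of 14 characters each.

Segment 0: (9,3) -> (6,3)
Segment 1: (6,3) -> (4,3)
Segment 2: (4,3) -> (2,3)
Segment 3: (2,3) -> (1,3)

Answer: ______________
______________
______________
______________
______________
_#########____
______________
______________
______________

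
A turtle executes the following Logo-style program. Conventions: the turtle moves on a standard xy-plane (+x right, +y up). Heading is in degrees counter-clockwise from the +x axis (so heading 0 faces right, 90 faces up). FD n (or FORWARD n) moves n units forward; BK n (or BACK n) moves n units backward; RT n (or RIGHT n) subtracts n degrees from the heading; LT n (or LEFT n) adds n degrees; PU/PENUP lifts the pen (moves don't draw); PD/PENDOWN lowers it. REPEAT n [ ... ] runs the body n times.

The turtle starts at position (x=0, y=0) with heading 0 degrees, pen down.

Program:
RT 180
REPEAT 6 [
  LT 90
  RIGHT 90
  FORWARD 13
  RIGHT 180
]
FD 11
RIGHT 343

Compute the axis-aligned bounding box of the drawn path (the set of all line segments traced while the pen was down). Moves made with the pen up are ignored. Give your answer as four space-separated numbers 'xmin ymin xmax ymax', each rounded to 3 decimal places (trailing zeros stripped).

Answer: -13 0 0 0

Derivation:
Executing turtle program step by step:
Start: pos=(0,0), heading=0, pen down
RT 180: heading 0 -> 180
REPEAT 6 [
  -- iteration 1/6 --
  LT 90: heading 180 -> 270
  RT 90: heading 270 -> 180
  FD 13: (0,0) -> (-13,0) [heading=180, draw]
  RT 180: heading 180 -> 0
  -- iteration 2/6 --
  LT 90: heading 0 -> 90
  RT 90: heading 90 -> 0
  FD 13: (-13,0) -> (0,0) [heading=0, draw]
  RT 180: heading 0 -> 180
  -- iteration 3/6 --
  LT 90: heading 180 -> 270
  RT 90: heading 270 -> 180
  FD 13: (0,0) -> (-13,0) [heading=180, draw]
  RT 180: heading 180 -> 0
  -- iteration 4/6 --
  LT 90: heading 0 -> 90
  RT 90: heading 90 -> 0
  FD 13: (-13,0) -> (0,0) [heading=0, draw]
  RT 180: heading 0 -> 180
  -- iteration 5/6 --
  LT 90: heading 180 -> 270
  RT 90: heading 270 -> 180
  FD 13: (0,0) -> (-13,0) [heading=180, draw]
  RT 180: heading 180 -> 0
  -- iteration 6/6 --
  LT 90: heading 0 -> 90
  RT 90: heading 90 -> 0
  FD 13: (-13,0) -> (0,0) [heading=0, draw]
  RT 180: heading 0 -> 180
]
FD 11: (0,0) -> (-11,0) [heading=180, draw]
RT 343: heading 180 -> 197
Final: pos=(-11,0), heading=197, 7 segment(s) drawn

Segment endpoints: x in {-13, -11, 0}, y in {0, 0, 0, 0, 0, 0, 0, 0}
xmin=-13, ymin=0, xmax=0, ymax=0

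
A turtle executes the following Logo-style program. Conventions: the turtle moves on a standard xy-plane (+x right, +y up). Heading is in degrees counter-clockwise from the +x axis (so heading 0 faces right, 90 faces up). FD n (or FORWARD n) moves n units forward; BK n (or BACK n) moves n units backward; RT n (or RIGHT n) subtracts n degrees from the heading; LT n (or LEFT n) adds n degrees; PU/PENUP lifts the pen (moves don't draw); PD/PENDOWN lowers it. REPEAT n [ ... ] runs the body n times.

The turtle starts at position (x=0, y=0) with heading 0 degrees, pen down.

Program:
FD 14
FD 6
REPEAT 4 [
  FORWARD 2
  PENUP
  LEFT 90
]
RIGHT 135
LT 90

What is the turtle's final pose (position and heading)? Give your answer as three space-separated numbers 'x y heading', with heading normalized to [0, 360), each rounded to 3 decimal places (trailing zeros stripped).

Executing turtle program step by step:
Start: pos=(0,0), heading=0, pen down
FD 14: (0,0) -> (14,0) [heading=0, draw]
FD 6: (14,0) -> (20,0) [heading=0, draw]
REPEAT 4 [
  -- iteration 1/4 --
  FD 2: (20,0) -> (22,0) [heading=0, draw]
  PU: pen up
  LT 90: heading 0 -> 90
  -- iteration 2/4 --
  FD 2: (22,0) -> (22,2) [heading=90, move]
  PU: pen up
  LT 90: heading 90 -> 180
  -- iteration 3/4 --
  FD 2: (22,2) -> (20,2) [heading=180, move]
  PU: pen up
  LT 90: heading 180 -> 270
  -- iteration 4/4 --
  FD 2: (20,2) -> (20,0) [heading=270, move]
  PU: pen up
  LT 90: heading 270 -> 0
]
RT 135: heading 0 -> 225
LT 90: heading 225 -> 315
Final: pos=(20,0), heading=315, 3 segment(s) drawn

Answer: 20 0 315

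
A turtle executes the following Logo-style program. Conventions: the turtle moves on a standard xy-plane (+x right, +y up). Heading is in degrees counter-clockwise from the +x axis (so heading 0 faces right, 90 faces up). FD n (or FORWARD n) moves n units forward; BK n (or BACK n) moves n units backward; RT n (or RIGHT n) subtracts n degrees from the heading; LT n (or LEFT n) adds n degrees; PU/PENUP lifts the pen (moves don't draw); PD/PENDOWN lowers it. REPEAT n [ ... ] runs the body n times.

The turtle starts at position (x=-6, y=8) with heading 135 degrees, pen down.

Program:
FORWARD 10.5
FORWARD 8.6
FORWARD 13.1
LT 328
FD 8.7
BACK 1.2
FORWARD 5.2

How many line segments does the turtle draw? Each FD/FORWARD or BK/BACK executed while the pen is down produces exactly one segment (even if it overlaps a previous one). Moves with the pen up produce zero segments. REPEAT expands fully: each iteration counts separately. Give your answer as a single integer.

Executing turtle program step by step:
Start: pos=(-6,8), heading=135, pen down
FD 10.5: (-6,8) -> (-13.425,15.425) [heading=135, draw]
FD 8.6: (-13.425,15.425) -> (-19.506,21.506) [heading=135, draw]
FD 13.1: (-19.506,21.506) -> (-28.769,30.769) [heading=135, draw]
LT 328: heading 135 -> 103
FD 8.7: (-28.769,30.769) -> (-30.726,39.246) [heading=103, draw]
BK 1.2: (-30.726,39.246) -> (-30.456,38.077) [heading=103, draw]
FD 5.2: (-30.456,38.077) -> (-31.626,43.143) [heading=103, draw]
Final: pos=(-31.626,43.143), heading=103, 6 segment(s) drawn
Segments drawn: 6

Answer: 6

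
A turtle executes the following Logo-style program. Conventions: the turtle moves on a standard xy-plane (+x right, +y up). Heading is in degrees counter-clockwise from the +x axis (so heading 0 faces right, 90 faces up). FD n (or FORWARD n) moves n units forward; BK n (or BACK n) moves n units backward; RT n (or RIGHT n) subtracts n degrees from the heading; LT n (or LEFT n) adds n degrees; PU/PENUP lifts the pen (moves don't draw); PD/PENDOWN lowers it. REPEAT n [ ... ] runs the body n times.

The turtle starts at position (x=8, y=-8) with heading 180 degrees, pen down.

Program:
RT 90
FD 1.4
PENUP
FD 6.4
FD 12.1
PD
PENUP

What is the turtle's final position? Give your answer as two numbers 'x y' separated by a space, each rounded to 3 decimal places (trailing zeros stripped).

Answer: 8 11.9

Derivation:
Executing turtle program step by step:
Start: pos=(8,-8), heading=180, pen down
RT 90: heading 180 -> 90
FD 1.4: (8,-8) -> (8,-6.6) [heading=90, draw]
PU: pen up
FD 6.4: (8,-6.6) -> (8,-0.2) [heading=90, move]
FD 12.1: (8,-0.2) -> (8,11.9) [heading=90, move]
PD: pen down
PU: pen up
Final: pos=(8,11.9), heading=90, 1 segment(s) drawn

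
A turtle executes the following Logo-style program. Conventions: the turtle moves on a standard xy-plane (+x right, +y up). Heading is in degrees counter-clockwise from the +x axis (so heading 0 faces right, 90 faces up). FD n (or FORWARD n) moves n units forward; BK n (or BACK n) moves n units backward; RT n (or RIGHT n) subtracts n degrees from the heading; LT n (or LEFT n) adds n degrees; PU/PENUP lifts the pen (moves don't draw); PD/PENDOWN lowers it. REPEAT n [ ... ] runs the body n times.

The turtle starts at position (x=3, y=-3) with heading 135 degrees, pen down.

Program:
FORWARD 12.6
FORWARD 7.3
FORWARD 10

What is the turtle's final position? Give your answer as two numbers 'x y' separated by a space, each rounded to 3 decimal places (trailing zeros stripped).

Answer: -18.142 18.142

Derivation:
Executing turtle program step by step:
Start: pos=(3,-3), heading=135, pen down
FD 12.6: (3,-3) -> (-5.91,5.91) [heading=135, draw]
FD 7.3: (-5.91,5.91) -> (-11.071,11.071) [heading=135, draw]
FD 10: (-11.071,11.071) -> (-18.142,18.142) [heading=135, draw]
Final: pos=(-18.142,18.142), heading=135, 3 segment(s) drawn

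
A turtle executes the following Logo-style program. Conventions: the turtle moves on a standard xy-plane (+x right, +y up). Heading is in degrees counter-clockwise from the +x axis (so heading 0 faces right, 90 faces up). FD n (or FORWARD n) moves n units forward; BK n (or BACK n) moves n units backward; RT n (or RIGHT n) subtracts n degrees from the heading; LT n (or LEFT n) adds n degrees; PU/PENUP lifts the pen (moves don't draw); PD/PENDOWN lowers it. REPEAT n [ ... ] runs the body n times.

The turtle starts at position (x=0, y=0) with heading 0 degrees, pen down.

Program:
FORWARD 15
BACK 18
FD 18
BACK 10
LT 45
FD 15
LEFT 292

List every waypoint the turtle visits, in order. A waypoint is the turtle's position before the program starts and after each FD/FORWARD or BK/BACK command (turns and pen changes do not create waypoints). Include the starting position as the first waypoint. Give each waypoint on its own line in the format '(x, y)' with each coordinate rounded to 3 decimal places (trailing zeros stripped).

Executing turtle program step by step:
Start: pos=(0,0), heading=0, pen down
FD 15: (0,0) -> (15,0) [heading=0, draw]
BK 18: (15,0) -> (-3,0) [heading=0, draw]
FD 18: (-3,0) -> (15,0) [heading=0, draw]
BK 10: (15,0) -> (5,0) [heading=0, draw]
LT 45: heading 0 -> 45
FD 15: (5,0) -> (15.607,10.607) [heading=45, draw]
LT 292: heading 45 -> 337
Final: pos=(15.607,10.607), heading=337, 5 segment(s) drawn
Waypoints (6 total):
(0, 0)
(15, 0)
(-3, 0)
(15, 0)
(5, 0)
(15.607, 10.607)

Answer: (0, 0)
(15, 0)
(-3, 0)
(15, 0)
(5, 0)
(15.607, 10.607)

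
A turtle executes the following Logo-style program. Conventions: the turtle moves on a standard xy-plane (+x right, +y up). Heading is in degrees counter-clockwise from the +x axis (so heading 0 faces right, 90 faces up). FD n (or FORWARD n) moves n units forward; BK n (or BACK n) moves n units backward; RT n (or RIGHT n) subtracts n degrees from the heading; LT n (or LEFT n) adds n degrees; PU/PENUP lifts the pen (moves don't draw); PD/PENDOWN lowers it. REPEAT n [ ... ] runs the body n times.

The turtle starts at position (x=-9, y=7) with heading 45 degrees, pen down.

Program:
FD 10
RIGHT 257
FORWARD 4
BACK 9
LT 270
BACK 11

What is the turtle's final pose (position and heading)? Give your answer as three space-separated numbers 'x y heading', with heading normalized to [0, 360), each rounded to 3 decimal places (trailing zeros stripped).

Answer: -3.518 2.093 58

Derivation:
Executing turtle program step by step:
Start: pos=(-9,7), heading=45, pen down
FD 10: (-9,7) -> (-1.929,14.071) [heading=45, draw]
RT 257: heading 45 -> 148
FD 4: (-1.929,14.071) -> (-5.321,16.191) [heading=148, draw]
BK 9: (-5.321,16.191) -> (2.311,11.421) [heading=148, draw]
LT 270: heading 148 -> 58
BK 11: (2.311,11.421) -> (-3.518,2.093) [heading=58, draw]
Final: pos=(-3.518,2.093), heading=58, 4 segment(s) drawn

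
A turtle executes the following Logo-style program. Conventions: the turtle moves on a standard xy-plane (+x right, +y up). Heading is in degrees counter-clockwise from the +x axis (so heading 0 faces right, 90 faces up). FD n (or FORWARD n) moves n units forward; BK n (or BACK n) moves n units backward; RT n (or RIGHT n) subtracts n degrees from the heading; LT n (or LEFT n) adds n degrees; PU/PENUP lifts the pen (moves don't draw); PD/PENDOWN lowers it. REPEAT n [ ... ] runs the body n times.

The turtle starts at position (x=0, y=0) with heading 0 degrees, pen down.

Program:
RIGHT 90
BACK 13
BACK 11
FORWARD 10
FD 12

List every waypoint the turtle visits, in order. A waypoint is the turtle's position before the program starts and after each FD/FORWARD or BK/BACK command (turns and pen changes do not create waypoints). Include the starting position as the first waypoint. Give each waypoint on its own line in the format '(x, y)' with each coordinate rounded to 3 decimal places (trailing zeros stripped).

Answer: (0, 0)
(0, 13)
(0, 24)
(0, 14)
(0, 2)

Derivation:
Executing turtle program step by step:
Start: pos=(0,0), heading=0, pen down
RT 90: heading 0 -> 270
BK 13: (0,0) -> (0,13) [heading=270, draw]
BK 11: (0,13) -> (0,24) [heading=270, draw]
FD 10: (0,24) -> (0,14) [heading=270, draw]
FD 12: (0,14) -> (0,2) [heading=270, draw]
Final: pos=(0,2), heading=270, 4 segment(s) drawn
Waypoints (5 total):
(0, 0)
(0, 13)
(0, 24)
(0, 14)
(0, 2)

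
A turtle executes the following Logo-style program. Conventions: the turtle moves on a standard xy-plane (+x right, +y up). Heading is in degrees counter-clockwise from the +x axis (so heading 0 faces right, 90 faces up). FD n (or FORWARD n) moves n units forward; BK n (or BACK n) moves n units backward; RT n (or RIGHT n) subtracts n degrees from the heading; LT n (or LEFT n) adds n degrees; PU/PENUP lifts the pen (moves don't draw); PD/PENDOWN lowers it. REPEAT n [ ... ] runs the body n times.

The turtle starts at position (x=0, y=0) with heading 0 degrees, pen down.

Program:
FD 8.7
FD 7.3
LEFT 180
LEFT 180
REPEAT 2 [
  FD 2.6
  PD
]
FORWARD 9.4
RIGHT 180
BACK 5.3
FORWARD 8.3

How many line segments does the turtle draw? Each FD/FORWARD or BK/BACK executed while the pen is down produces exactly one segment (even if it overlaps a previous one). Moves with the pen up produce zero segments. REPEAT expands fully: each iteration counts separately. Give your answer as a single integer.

Answer: 7

Derivation:
Executing turtle program step by step:
Start: pos=(0,0), heading=0, pen down
FD 8.7: (0,0) -> (8.7,0) [heading=0, draw]
FD 7.3: (8.7,0) -> (16,0) [heading=0, draw]
LT 180: heading 0 -> 180
LT 180: heading 180 -> 0
REPEAT 2 [
  -- iteration 1/2 --
  FD 2.6: (16,0) -> (18.6,0) [heading=0, draw]
  PD: pen down
  -- iteration 2/2 --
  FD 2.6: (18.6,0) -> (21.2,0) [heading=0, draw]
  PD: pen down
]
FD 9.4: (21.2,0) -> (30.6,0) [heading=0, draw]
RT 180: heading 0 -> 180
BK 5.3: (30.6,0) -> (35.9,0) [heading=180, draw]
FD 8.3: (35.9,0) -> (27.6,0) [heading=180, draw]
Final: pos=(27.6,0), heading=180, 7 segment(s) drawn
Segments drawn: 7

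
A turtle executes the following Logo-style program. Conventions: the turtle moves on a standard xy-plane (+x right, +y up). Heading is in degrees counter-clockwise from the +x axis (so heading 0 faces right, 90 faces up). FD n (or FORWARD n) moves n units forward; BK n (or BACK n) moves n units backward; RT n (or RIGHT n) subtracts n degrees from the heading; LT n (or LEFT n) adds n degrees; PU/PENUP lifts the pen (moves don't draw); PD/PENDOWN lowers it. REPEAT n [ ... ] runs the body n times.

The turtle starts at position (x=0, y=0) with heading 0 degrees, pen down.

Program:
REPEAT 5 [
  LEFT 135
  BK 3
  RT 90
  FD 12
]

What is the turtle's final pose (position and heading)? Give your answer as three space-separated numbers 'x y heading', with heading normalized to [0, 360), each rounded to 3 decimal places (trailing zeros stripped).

Executing turtle program step by step:
Start: pos=(0,0), heading=0, pen down
REPEAT 5 [
  -- iteration 1/5 --
  LT 135: heading 0 -> 135
  BK 3: (0,0) -> (2.121,-2.121) [heading=135, draw]
  RT 90: heading 135 -> 45
  FD 12: (2.121,-2.121) -> (10.607,6.364) [heading=45, draw]
  -- iteration 2/5 --
  LT 135: heading 45 -> 180
  BK 3: (10.607,6.364) -> (13.607,6.364) [heading=180, draw]
  RT 90: heading 180 -> 90
  FD 12: (13.607,6.364) -> (13.607,18.364) [heading=90, draw]
  -- iteration 3/5 --
  LT 135: heading 90 -> 225
  BK 3: (13.607,18.364) -> (15.728,20.485) [heading=225, draw]
  RT 90: heading 225 -> 135
  FD 12: (15.728,20.485) -> (7.243,28.971) [heading=135, draw]
  -- iteration 4/5 --
  LT 135: heading 135 -> 270
  BK 3: (7.243,28.971) -> (7.243,31.971) [heading=270, draw]
  RT 90: heading 270 -> 180
  FD 12: (7.243,31.971) -> (-4.757,31.971) [heading=180, draw]
  -- iteration 5/5 --
  LT 135: heading 180 -> 315
  BK 3: (-4.757,31.971) -> (-6.879,34.092) [heading=315, draw]
  RT 90: heading 315 -> 225
  FD 12: (-6.879,34.092) -> (-15.364,25.607) [heading=225, draw]
]
Final: pos=(-15.364,25.607), heading=225, 10 segment(s) drawn

Answer: -15.364 25.607 225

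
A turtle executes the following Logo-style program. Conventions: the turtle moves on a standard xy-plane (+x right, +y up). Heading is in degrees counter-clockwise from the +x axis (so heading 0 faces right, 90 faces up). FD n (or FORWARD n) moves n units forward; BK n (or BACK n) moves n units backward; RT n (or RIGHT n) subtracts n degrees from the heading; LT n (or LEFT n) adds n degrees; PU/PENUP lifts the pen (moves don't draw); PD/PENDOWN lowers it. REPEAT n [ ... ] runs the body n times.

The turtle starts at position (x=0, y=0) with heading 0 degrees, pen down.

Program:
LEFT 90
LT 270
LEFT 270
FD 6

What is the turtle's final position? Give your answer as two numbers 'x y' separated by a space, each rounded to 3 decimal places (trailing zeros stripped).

Answer: 0 -6

Derivation:
Executing turtle program step by step:
Start: pos=(0,0), heading=0, pen down
LT 90: heading 0 -> 90
LT 270: heading 90 -> 0
LT 270: heading 0 -> 270
FD 6: (0,0) -> (0,-6) [heading=270, draw]
Final: pos=(0,-6), heading=270, 1 segment(s) drawn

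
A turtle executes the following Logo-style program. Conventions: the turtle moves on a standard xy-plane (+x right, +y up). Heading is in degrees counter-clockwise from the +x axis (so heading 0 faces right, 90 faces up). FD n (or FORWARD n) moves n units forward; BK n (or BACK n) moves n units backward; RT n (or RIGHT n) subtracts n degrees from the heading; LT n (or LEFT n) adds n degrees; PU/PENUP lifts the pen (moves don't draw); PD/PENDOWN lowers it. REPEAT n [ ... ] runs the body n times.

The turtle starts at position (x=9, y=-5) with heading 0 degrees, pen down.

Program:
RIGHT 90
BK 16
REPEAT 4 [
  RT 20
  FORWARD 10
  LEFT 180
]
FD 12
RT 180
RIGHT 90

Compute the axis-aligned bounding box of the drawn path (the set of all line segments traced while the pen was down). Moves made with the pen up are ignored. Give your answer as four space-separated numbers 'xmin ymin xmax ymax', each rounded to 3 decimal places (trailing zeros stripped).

Executing turtle program step by step:
Start: pos=(9,-5), heading=0, pen down
RT 90: heading 0 -> 270
BK 16: (9,-5) -> (9,11) [heading=270, draw]
REPEAT 4 [
  -- iteration 1/4 --
  RT 20: heading 270 -> 250
  FD 10: (9,11) -> (5.58,1.603) [heading=250, draw]
  LT 180: heading 250 -> 70
  -- iteration 2/4 --
  RT 20: heading 70 -> 50
  FD 10: (5.58,1.603) -> (12.008,9.264) [heading=50, draw]
  LT 180: heading 50 -> 230
  -- iteration 3/4 --
  RT 20: heading 230 -> 210
  FD 10: (12.008,9.264) -> (3.347,4.264) [heading=210, draw]
  LT 180: heading 210 -> 30
  -- iteration 4/4 --
  RT 20: heading 30 -> 10
  FD 10: (3.347,4.264) -> (13.195,6) [heading=10, draw]
  LT 180: heading 10 -> 190
]
FD 12: (13.195,6) -> (1.378,3.916) [heading=190, draw]
RT 180: heading 190 -> 10
RT 90: heading 10 -> 280
Final: pos=(1.378,3.916), heading=280, 6 segment(s) drawn

Segment endpoints: x in {1.378, 3.347, 5.58, 9, 9, 12.008, 13.195}, y in {-5, 1.603, 3.916, 4.264, 6, 9.264, 11}
xmin=1.378, ymin=-5, xmax=13.195, ymax=11

Answer: 1.378 -5 13.195 11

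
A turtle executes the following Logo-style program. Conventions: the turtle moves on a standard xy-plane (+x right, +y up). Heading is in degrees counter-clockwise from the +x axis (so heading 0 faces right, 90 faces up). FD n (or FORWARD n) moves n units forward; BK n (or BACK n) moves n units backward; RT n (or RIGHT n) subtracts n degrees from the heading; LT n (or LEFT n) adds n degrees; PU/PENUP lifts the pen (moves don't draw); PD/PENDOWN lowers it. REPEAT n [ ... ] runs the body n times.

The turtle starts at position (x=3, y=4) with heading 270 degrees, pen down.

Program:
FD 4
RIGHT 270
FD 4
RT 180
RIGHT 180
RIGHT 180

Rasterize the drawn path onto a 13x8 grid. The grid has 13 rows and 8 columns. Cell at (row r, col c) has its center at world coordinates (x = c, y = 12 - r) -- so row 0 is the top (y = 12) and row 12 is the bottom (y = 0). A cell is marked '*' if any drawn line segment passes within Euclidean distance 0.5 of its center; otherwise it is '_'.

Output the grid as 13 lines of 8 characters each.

Answer: ________
________
________
________
________
________
________
________
___*____
___*____
___*____
___*____
___*****

Derivation:
Segment 0: (3,4) -> (3,0)
Segment 1: (3,0) -> (7,0)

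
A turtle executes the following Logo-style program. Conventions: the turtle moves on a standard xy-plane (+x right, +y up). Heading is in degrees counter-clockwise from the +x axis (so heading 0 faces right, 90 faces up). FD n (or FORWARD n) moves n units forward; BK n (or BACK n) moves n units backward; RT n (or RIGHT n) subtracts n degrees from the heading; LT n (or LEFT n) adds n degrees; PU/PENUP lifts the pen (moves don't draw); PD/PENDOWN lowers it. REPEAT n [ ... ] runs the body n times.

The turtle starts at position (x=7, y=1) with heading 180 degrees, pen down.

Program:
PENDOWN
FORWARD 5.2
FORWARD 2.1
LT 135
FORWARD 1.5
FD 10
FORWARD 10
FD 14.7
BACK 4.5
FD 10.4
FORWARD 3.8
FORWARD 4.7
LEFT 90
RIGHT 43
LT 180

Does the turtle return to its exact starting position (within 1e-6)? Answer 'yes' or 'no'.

Answer: no

Derivation:
Executing turtle program step by step:
Start: pos=(7,1), heading=180, pen down
PD: pen down
FD 5.2: (7,1) -> (1.8,1) [heading=180, draw]
FD 2.1: (1.8,1) -> (-0.3,1) [heading=180, draw]
LT 135: heading 180 -> 315
FD 1.5: (-0.3,1) -> (0.761,-0.061) [heading=315, draw]
FD 10: (0.761,-0.061) -> (7.832,-7.132) [heading=315, draw]
FD 10: (7.832,-7.132) -> (14.903,-14.203) [heading=315, draw]
FD 14.7: (14.903,-14.203) -> (25.297,-24.597) [heading=315, draw]
BK 4.5: (25.297,-24.597) -> (22.115,-21.415) [heading=315, draw]
FD 10.4: (22.115,-21.415) -> (29.469,-28.769) [heading=315, draw]
FD 3.8: (29.469,-28.769) -> (32.156,-31.456) [heading=315, draw]
FD 4.7: (32.156,-31.456) -> (35.48,-34.78) [heading=315, draw]
LT 90: heading 315 -> 45
RT 43: heading 45 -> 2
LT 180: heading 2 -> 182
Final: pos=(35.48,-34.78), heading=182, 10 segment(s) drawn

Start position: (7, 1)
Final position: (35.48, -34.78)
Distance = 45.73; >= 1e-6 -> NOT closed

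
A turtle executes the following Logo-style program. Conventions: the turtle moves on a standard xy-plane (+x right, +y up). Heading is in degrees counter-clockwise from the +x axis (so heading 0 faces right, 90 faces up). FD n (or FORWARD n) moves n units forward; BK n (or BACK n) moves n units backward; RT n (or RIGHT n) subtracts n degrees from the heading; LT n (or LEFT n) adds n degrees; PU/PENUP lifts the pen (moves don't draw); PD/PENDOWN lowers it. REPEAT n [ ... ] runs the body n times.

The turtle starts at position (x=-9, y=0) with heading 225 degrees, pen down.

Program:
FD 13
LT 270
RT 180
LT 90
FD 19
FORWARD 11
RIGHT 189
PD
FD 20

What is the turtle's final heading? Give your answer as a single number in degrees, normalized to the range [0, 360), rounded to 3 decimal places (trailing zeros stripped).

Executing turtle program step by step:
Start: pos=(-9,0), heading=225, pen down
FD 13: (-9,0) -> (-18.192,-9.192) [heading=225, draw]
LT 270: heading 225 -> 135
RT 180: heading 135 -> 315
LT 90: heading 315 -> 45
FD 19: (-18.192,-9.192) -> (-4.757,4.243) [heading=45, draw]
FD 11: (-4.757,4.243) -> (3.021,12.021) [heading=45, draw]
RT 189: heading 45 -> 216
PD: pen down
FD 20: (3.021,12.021) -> (-13.16,0.265) [heading=216, draw]
Final: pos=(-13.16,0.265), heading=216, 4 segment(s) drawn

Answer: 216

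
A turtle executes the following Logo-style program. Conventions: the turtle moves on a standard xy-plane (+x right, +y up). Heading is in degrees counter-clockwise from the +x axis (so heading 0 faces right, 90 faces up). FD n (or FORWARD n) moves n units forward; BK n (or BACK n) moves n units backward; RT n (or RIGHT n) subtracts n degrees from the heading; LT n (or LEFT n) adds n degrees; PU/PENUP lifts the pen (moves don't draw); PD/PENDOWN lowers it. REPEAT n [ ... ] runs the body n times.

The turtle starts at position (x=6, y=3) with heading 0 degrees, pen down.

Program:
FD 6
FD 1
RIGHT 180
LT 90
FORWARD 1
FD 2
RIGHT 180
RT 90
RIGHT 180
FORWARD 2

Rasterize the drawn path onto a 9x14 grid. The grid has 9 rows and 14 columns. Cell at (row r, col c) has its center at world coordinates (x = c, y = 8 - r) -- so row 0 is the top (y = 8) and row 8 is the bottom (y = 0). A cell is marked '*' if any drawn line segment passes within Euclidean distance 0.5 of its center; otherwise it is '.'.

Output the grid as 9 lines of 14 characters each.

Answer: ..............
..............
..............
..............
..............
......********
.............*
.............*
...........***

Derivation:
Segment 0: (6,3) -> (12,3)
Segment 1: (12,3) -> (13,3)
Segment 2: (13,3) -> (13,2)
Segment 3: (13,2) -> (13,0)
Segment 4: (13,0) -> (11,-0)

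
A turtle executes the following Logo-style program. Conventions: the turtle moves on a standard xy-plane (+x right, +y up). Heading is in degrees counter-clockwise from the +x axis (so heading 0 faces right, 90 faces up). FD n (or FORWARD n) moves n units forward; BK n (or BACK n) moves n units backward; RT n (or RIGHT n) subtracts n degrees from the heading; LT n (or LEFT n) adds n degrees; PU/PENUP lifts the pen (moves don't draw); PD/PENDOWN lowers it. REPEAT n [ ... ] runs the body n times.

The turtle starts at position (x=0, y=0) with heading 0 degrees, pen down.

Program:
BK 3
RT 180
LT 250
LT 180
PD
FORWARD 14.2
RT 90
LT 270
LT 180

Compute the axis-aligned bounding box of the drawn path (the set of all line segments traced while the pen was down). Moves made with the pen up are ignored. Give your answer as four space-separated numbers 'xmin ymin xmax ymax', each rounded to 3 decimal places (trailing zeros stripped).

Answer: -7.857 -13.344 0 0

Derivation:
Executing turtle program step by step:
Start: pos=(0,0), heading=0, pen down
BK 3: (0,0) -> (-3,0) [heading=0, draw]
RT 180: heading 0 -> 180
LT 250: heading 180 -> 70
LT 180: heading 70 -> 250
PD: pen down
FD 14.2: (-3,0) -> (-7.857,-13.344) [heading=250, draw]
RT 90: heading 250 -> 160
LT 270: heading 160 -> 70
LT 180: heading 70 -> 250
Final: pos=(-7.857,-13.344), heading=250, 2 segment(s) drawn

Segment endpoints: x in {-7.857, -3, 0}, y in {-13.344, 0}
xmin=-7.857, ymin=-13.344, xmax=0, ymax=0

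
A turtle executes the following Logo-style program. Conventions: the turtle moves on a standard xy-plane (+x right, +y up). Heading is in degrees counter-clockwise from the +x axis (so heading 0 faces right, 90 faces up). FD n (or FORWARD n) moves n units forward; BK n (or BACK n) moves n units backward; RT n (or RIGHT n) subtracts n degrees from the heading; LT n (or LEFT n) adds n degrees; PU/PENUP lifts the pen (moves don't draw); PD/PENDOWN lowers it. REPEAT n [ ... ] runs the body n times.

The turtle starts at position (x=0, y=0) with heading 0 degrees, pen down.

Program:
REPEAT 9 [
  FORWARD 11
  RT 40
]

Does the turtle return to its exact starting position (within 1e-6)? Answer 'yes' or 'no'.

Answer: yes

Derivation:
Executing turtle program step by step:
Start: pos=(0,0), heading=0, pen down
REPEAT 9 [
  -- iteration 1/9 --
  FD 11: (0,0) -> (11,0) [heading=0, draw]
  RT 40: heading 0 -> 320
  -- iteration 2/9 --
  FD 11: (11,0) -> (19.426,-7.071) [heading=320, draw]
  RT 40: heading 320 -> 280
  -- iteration 3/9 --
  FD 11: (19.426,-7.071) -> (21.337,-17.904) [heading=280, draw]
  RT 40: heading 280 -> 240
  -- iteration 4/9 --
  FD 11: (21.337,-17.904) -> (15.837,-27.43) [heading=240, draw]
  RT 40: heading 240 -> 200
  -- iteration 5/9 --
  FD 11: (15.837,-27.43) -> (5.5,-31.192) [heading=200, draw]
  RT 40: heading 200 -> 160
  -- iteration 6/9 --
  FD 11: (5.5,-31.192) -> (-4.837,-27.43) [heading=160, draw]
  RT 40: heading 160 -> 120
  -- iteration 7/9 --
  FD 11: (-4.837,-27.43) -> (-10.337,-17.904) [heading=120, draw]
  RT 40: heading 120 -> 80
  -- iteration 8/9 --
  FD 11: (-10.337,-17.904) -> (-8.426,-7.071) [heading=80, draw]
  RT 40: heading 80 -> 40
  -- iteration 9/9 --
  FD 11: (-8.426,-7.071) -> (0,0) [heading=40, draw]
  RT 40: heading 40 -> 0
]
Final: pos=(0,0), heading=0, 9 segment(s) drawn

Start position: (0, 0)
Final position: (0, 0)
Distance = 0; < 1e-6 -> CLOSED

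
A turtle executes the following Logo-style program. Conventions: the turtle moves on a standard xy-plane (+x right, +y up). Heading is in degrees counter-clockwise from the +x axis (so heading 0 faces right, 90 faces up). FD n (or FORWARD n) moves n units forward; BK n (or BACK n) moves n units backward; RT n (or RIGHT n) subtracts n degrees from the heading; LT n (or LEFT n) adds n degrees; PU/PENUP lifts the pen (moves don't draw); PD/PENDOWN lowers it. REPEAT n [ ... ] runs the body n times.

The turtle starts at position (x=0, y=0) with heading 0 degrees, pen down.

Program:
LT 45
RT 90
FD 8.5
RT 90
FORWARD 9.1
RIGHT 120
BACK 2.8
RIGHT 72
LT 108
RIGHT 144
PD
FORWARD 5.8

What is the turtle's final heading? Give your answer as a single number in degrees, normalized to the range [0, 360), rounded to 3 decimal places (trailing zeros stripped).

Executing turtle program step by step:
Start: pos=(0,0), heading=0, pen down
LT 45: heading 0 -> 45
RT 90: heading 45 -> 315
FD 8.5: (0,0) -> (6.01,-6.01) [heading=315, draw]
RT 90: heading 315 -> 225
FD 9.1: (6.01,-6.01) -> (-0.424,-12.445) [heading=225, draw]
RT 120: heading 225 -> 105
BK 2.8: (-0.424,-12.445) -> (0.3,-15.15) [heading=105, draw]
RT 72: heading 105 -> 33
LT 108: heading 33 -> 141
RT 144: heading 141 -> 357
PD: pen down
FD 5.8: (0.3,-15.15) -> (6.092,-15.453) [heading=357, draw]
Final: pos=(6.092,-15.453), heading=357, 4 segment(s) drawn

Answer: 357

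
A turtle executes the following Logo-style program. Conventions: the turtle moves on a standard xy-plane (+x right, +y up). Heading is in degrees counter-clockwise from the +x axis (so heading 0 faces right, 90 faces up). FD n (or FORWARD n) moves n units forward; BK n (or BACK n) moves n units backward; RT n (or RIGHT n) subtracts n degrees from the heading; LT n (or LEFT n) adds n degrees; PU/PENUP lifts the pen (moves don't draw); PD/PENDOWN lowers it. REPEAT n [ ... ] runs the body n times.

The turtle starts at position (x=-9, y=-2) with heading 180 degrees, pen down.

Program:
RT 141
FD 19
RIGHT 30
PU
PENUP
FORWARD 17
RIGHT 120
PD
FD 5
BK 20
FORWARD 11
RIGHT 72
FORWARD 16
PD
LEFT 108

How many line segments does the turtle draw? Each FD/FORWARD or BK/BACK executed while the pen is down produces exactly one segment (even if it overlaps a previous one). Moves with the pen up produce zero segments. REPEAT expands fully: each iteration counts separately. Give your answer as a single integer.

Answer: 5

Derivation:
Executing turtle program step by step:
Start: pos=(-9,-2), heading=180, pen down
RT 141: heading 180 -> 39
FD 19: (-9,-2) -> (5.766,9.957) [heading=39, draw]
RT 30: heading 39 -> 9
PU: pen up
PU: pen up
FD 17: (5.766,9.957) -> (22.556,12.616) [heading=9, move]
RT 120: heading 9 -> 249
PD: pen down
FD 5: (22.556,12.616) -> (20.765,7.949) [heading=249, draw]
BK 20: (20.765,7.949) -> (27.932,26.62) [heading=249, draw]
FD 11: (27.932,26.62) -> (23.99,16.351) [heading=249, draw]
RT 72: heading 249 -> 177
FD 16: (23.99,16.351) -> (8.012,17.188) [heading=177, draw]
PD: pen down
LT 108: heading 177 -> 285
Final: pos=(8.012,17.188), heading=285, 5 segment(s) drawn
Segments drawn: 5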